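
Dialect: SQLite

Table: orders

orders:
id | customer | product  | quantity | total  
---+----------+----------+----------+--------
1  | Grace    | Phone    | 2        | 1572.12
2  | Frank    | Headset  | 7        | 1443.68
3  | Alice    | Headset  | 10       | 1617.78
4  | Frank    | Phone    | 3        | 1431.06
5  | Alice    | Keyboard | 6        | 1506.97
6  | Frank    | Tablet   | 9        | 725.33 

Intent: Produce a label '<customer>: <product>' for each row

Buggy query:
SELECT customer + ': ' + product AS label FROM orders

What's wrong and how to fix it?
Bug: SQLite uses || for string concatenation; + coerces text to numbers (yielding 0)

Fix: Use the || operator for string concatenation

Corrected query:
SELECT customer || ': ' || product AS label FROM orders

Result:
label          
---------------
Grace: Phone   
Frank: Headset 
Alice: Headset 
Frank: Phone   
Alice: Keyboard
Frank: Tablet  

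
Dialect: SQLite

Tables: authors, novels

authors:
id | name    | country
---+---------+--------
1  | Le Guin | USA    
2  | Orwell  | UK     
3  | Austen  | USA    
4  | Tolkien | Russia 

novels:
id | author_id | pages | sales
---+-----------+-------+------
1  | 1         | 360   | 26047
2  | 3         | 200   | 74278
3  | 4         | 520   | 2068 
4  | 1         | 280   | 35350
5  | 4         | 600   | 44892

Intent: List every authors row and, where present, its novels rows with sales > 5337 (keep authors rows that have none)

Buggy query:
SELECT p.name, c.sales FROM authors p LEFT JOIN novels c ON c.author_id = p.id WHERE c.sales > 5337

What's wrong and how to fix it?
Bug: Filtering c.sales in WHERE discards the NULL rows produced by LEFT JOIN, turning it into an inner join

Fix: Put 'c.sales > 5337' in the JOIN's ON clause instead of WHERE

Corrected query:
SELECT p.name, c.sales FROM authors p LEFT JOIN novels c ON c.author_id = p.id AND c.sales > 5337

Result:
name    | sales
--------+------
Le Guin | 26047
Le Guin | 35350
Orwell  | NULL 
Austen  | 74278
Tolkien | 44892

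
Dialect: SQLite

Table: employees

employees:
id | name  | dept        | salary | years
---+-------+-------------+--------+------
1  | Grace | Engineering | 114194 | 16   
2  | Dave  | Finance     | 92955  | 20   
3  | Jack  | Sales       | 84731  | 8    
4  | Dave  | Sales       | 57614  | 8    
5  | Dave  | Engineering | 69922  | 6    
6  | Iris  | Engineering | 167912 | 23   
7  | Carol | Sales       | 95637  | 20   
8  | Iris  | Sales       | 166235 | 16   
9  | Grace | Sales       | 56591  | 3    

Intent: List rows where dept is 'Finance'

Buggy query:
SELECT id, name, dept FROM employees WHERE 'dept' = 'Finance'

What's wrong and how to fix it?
Bug: 'dept' in single quotes is a string literal, not the column; the comparison is literal-vs-literal and never true

Fix: Reference the column as dept without single quotes

Corrected query:
SELECT id, name, dept FROM employees WHERE dept = 'Finance'

Result:
id | name | dept   
---+------+--------
2  | Dave | Finance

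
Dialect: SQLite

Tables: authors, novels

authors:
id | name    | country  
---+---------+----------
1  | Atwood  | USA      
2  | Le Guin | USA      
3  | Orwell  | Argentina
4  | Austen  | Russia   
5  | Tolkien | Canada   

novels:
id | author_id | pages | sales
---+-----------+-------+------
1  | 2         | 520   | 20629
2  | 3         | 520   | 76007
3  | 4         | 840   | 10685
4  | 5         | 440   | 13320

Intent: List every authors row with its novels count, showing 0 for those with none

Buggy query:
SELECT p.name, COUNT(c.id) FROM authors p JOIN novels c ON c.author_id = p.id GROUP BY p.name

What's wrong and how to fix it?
Bug: An inner join excludes parents with zero children

Fix: Switch to LEFT JOIN to retain unmatched parent rows

Corrected query:
SELECT p.name, COUNT(c.id) FROM authors p LEFT JOIN novels c ON c.author_id = p.id GROUP BY p.name

Result:
name    | COUNT(c.id)
--------+------------
Atwood  | 0          
Austen  | 1          
Le Guin | 1          
Orwell  | 1          
Tolkien | 1          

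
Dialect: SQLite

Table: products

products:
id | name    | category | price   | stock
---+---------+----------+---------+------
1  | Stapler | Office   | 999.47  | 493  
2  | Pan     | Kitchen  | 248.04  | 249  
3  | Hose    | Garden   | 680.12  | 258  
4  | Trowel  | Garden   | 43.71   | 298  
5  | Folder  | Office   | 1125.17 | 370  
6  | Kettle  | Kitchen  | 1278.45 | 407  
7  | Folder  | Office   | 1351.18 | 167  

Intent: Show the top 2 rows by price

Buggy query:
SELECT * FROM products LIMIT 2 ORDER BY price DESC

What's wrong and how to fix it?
Bug: LIMIT must come after ORDER BY

Fix: Swap the clauses: ORDER BY first, then LIMIT

Corrected query:
SELECT * FROM products ORDER BY price DESC LIMIT 2

Result:
id | name   | category | price   | stock
---+--------+----------+---------+------
7  | Folder | Office   | 1351.18 | 167  
6  | Kettle | Kitchen  | 1278.45 | 407  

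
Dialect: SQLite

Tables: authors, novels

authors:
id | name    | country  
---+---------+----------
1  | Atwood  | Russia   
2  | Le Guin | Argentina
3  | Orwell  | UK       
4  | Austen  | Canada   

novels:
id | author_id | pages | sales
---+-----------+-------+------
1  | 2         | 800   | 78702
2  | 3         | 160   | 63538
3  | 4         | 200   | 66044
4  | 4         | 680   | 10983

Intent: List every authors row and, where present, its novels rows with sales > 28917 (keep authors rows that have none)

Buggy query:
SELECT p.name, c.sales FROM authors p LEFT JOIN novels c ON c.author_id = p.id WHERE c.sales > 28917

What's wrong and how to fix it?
Bug: A WHERE condition on the right-hand table after LEFT JOIN drops unmatched parents

Fix: Move the right-table condition into the ON clause so unmatched parents are kept

Corrected query:
SELECT p.name, c.sales FROM authors p LEFT JOIN novels c ON c.author_id = p.id AND c.sales > 28917

Result:
name    | sales
--------+------
Atwood  | NULL 
Le Guin | 78702
Orwell  | 63538
Austen  | 66044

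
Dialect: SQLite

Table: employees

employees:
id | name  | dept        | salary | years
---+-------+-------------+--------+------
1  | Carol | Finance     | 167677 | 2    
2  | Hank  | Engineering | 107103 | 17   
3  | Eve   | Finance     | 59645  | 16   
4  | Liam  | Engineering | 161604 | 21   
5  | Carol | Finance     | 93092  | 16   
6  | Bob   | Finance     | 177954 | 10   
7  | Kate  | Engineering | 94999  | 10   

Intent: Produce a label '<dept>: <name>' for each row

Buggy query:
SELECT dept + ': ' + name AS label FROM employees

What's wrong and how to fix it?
Bug: '+' is numeric addition; on text columns SQLite converts them to 0 instead of concatenating

Fix: Replace + with || to concatenate text

Corrected query:
SELECT dept || ': ' || name AS label FROM employees

Result:
label            
-----------------
Finance: Carol   
Engineering: Hank
Finance: Eve     
Engineering: Liam
Finance: Carol   
Finance: Bob     
Engineering: Kate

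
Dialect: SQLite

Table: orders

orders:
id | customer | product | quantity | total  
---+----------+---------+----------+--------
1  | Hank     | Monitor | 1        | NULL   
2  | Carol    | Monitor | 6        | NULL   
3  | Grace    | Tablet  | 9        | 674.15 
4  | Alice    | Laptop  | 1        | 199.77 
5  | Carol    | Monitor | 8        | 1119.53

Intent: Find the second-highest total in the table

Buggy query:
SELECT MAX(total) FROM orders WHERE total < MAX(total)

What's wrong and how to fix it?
Bug: MAX(total) on the right of the comparison is an aggregate-in-WHERE error

Fix: Put the inner MAX in a scalar subquery

Corrected query:
SELECT MAX(total) FROM orders WHERE total < (SELECT MAX(total) FROM orders)

Result:
MAX(total)
----------
674.15    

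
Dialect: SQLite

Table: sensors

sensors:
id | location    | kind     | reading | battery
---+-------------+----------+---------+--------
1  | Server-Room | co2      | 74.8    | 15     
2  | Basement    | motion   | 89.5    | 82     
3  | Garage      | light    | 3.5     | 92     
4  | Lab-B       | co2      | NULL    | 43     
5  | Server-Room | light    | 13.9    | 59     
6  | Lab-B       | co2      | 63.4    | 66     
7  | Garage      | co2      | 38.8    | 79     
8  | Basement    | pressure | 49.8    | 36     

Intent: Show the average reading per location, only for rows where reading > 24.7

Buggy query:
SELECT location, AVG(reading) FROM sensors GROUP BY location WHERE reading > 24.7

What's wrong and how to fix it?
Bug: WHERE cannot follow GROUP BY

Fix: Move the WHERE clause before GROUP BY

Corrected query:
SELECT location, AVG(reading) FROM sensors WHERE reading > 24.7 GROUP BY location

Result:
location    | AVG(reading)
------------+-------------
Basement    | 69.65       
Garage      | 38.8        
Lab-B       | 63.4        
Server-Room | 74.8        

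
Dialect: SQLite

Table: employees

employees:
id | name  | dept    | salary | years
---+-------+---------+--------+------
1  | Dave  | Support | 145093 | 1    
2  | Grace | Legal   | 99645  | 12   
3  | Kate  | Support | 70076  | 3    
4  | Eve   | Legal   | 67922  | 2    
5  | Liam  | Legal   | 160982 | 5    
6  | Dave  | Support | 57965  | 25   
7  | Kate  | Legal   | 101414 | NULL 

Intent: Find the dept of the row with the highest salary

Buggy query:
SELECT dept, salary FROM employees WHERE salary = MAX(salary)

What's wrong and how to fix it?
Bug: MAX(salary) is an aggregate and cannot be used directly in WHERE

Fix: Use a subquery: WHERE salary = (SELECT MAX(salary) FROM employees)

Corrected query:
SELECT dept, salary FROM employees WHERE salary = (SELECT MAX(salary) FROM employees)

Result:
dept  | salary
------+-------
Legal | 160982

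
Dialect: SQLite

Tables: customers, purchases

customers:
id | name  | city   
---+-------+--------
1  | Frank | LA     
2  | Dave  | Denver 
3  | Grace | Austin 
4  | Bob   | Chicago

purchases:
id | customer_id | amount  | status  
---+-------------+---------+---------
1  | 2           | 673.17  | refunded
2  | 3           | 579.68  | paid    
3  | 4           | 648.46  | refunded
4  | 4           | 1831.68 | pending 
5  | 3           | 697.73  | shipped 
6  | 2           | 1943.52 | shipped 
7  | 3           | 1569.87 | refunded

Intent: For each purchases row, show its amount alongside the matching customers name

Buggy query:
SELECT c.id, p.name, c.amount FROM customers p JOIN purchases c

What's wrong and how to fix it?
Bug: JOIN with no ON clause produces a cartesian product; every purchases row pairs with every customers row

Fix: Add ON c.customer_id = p.id to the JOIN

Corrected query:
SELECT c.id, p.name, c.amount FROM customers p JOIN purchases c ON c.customer_id = p.id

Result:
id | name  | amount 
---+-------+--------
1  | Dave  | 673.17 
2  | Grace | 579.68 
3  | Bob   | 648.46 
4  | Bob   | 1831.68
5  | Grace | 697.73 
6  | Dave  | 1943.52
7  | Grace | 1569.87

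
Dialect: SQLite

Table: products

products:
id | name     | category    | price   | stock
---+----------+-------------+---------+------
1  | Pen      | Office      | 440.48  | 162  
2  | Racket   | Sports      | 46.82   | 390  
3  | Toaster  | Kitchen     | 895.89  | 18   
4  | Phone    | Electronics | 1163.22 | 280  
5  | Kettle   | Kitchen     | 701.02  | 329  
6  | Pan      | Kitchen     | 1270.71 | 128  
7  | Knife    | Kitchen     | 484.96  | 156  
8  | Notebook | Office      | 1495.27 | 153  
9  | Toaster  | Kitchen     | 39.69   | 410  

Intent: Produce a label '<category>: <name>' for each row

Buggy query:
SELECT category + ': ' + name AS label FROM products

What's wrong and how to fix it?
Bug: SQLite uses || for string concatenation; + coerces text to numbers (yielding 0)

Fix: Replace + with || to concatenate text

Corrected query:
SELECT category || ': ' || name AS label FROM products

Result:
label             
------------------
Office: Pen       
Sports: Racket    
Kitchen: Toaster  
Electronics: Phone
Kitchen: Kettle   
Kitchen: Pan      
Kitchen: Knife    
Office: Notebook  
Kitchen: Toaster  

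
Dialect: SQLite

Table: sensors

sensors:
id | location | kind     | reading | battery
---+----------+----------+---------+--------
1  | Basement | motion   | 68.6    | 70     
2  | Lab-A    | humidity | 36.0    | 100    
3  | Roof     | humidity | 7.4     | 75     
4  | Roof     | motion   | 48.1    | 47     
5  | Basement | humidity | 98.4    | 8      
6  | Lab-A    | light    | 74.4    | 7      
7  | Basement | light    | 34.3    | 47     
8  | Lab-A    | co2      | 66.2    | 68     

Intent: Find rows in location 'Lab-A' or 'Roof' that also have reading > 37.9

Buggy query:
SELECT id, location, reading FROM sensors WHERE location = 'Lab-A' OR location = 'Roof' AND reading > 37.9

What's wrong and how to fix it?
Bug: Without parentheses, AND is evaluated before OR, so the reading filter only applies to the 'Roof' branch

Fix: Add parentheses around the OR so the AND applies to both alternatives

Corrected query:
SELECT id, location, reading FROM sensors WHERE (location = 'Lab-A' OR location = 'Roof') AND reading > 37.9

Result:
id | location | reading
---+----------+--------
4  | Roof     | 48.1   
6  | Lab-A    | 74.4   
8  | Lab-A    | 66.2   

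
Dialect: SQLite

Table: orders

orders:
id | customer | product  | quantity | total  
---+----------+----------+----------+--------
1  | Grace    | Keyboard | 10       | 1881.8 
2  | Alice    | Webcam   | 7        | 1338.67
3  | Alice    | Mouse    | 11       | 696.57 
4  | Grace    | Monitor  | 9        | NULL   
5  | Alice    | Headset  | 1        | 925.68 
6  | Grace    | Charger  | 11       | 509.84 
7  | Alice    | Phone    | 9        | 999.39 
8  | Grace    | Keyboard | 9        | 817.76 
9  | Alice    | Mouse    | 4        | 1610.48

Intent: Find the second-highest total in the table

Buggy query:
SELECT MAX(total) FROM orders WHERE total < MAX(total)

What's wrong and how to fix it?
Bug: The inner MAX is an aggregate inside WHERE, which is not allowed

Fix: Put the inner MAX in a scalar subquery

Corrected query:
SELECT MAX(total) FROM orders WHERE total < (SELECT MAX(total) FROM orders)

Result:
MAX(total)
----------
1610.48   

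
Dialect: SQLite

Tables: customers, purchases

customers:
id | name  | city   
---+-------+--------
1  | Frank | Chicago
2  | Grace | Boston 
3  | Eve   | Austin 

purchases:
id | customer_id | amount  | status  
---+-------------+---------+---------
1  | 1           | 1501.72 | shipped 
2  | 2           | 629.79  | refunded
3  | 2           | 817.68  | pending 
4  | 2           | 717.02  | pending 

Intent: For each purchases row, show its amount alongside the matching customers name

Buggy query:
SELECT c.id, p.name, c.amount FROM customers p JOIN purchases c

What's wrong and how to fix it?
Bug: Missing join condition: each purchases row is matched to all customers rows instead of just its own

Fix: Specify the join condition linking the foreign key to the parent id

Corrected query:
SELECT c.id, p.name, c.amount FROM customers p JOIN purchases c ON c.customer_id = p.id

Result:
id | name  | amount 
---+-------+--------
1  | Frank | 1501.72
2  | Grace | 629.79 
3  | Grace | 817.68 
4  | Grace | 717.02 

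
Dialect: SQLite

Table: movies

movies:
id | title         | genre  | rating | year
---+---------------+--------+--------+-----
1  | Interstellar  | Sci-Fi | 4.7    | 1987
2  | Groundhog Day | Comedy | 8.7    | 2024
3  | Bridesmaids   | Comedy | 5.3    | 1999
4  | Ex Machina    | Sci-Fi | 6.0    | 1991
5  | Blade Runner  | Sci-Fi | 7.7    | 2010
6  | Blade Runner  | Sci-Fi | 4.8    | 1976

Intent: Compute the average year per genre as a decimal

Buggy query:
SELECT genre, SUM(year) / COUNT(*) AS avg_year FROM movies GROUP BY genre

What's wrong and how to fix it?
Bug: Both operands are integers, so '/' performs integer division and truncates

Fix: Multiply by 1.0 (or CAST to REAL) to force floating-point division

Corrected query:
SELECT genre, SUM(year) * 1.0 / COUNT(*) AS avg_year FROM movies GROUP BY genre

Result:
genre  | avg_year
-------+---------
Comedy | 2011.5  
Sci-Fi | 1991    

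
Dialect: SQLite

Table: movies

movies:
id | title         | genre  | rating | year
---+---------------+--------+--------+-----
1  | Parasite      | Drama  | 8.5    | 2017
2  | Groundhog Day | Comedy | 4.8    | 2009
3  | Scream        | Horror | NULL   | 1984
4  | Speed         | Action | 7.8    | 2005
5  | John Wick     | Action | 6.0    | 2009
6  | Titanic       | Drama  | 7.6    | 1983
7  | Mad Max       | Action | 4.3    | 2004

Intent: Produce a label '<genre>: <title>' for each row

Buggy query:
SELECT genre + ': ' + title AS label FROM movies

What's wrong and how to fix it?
Bug: '+' is numeric addition; on text columns SQLite converts them to 0 instead of concatenating

Fix: Replace + with || to concatenate text

Corrected query:
SELECT genre || ': ' || title AS label FROM movies

Result:
label                
---------------------
Drama: Parasite      
Comedy: Groundhog Day
Horror: Scream       
Action: Speed        
Action: John Wick    
Drama: Titanic       
Action: Mad Max      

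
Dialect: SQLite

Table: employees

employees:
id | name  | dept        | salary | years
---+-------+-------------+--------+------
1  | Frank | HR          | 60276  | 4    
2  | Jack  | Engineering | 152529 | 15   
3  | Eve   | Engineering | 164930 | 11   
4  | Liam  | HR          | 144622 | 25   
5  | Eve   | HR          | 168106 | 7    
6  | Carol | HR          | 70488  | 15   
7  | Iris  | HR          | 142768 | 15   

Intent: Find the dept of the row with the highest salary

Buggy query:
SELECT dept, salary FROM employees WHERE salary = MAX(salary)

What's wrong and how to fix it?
Bug: MAX(salary) is an aggregate and cannot be used directly in WHERE

Fix: Wrap MAX in a scalar subquery so WHERE compares against a single value

Corrected query:
SELECT dept, salary FROM employees WHERE salary = (SELECT MAX(salary) FROM employees)

Result:
dept | salary
-----+-------
HR   | 168106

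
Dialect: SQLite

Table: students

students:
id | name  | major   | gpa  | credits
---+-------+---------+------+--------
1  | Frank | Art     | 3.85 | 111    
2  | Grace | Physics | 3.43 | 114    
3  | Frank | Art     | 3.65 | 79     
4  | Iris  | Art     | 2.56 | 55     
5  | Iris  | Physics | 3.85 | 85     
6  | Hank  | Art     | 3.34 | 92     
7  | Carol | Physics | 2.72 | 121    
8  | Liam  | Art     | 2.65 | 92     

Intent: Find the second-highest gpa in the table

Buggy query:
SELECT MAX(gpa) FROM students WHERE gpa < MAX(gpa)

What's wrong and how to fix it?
Bug: The inner MAX is an aggregate inside WHERE, which is not allowed

Fix: Compute the overall MAX in a subquery, then take MAX of rows below it

Corrected query:
SELECT MAX(gpa) FROM students WHERE gpa < (SELECT MAX(gpa) FROM students)

Result:
MAX(gpa)
--------
3.65    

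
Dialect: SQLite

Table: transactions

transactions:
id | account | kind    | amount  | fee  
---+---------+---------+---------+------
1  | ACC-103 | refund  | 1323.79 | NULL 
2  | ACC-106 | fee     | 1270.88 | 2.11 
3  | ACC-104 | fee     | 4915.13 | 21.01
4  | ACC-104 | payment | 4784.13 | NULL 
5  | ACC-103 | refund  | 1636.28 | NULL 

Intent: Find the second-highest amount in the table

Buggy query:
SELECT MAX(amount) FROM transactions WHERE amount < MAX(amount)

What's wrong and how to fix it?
Bug: The inner MAX is an aggregate inside WHERE, which is not allowed

Fix: Put the inner MAX in a scalar subquery

Corrected query:
SELECT MAX(amount) FROM transactions WHERE amount < (SELECT MAX(amount) FROM transactions)

Result:
MAX(amount)
-----------
4784.13    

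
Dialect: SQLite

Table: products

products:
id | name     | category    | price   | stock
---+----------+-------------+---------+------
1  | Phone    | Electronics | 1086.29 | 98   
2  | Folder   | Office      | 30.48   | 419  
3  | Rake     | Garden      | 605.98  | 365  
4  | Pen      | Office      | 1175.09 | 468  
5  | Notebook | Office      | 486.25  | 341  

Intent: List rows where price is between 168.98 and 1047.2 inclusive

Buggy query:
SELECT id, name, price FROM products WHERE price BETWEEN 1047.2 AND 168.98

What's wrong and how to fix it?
Bug: The bounds are reversed; BETWEEN a AND b requires a <= b to match anything

Fix: Write BETWEEN 168.98 AND 1047.2

Corrected query:
SELECT id, name, price FROM products WHERE price BETWEEN 168.98 AND 1047.2

Result:
id | name     | price 
---+----------+-------
3  | Rake     | 605.98
5  | Notebook | 486.25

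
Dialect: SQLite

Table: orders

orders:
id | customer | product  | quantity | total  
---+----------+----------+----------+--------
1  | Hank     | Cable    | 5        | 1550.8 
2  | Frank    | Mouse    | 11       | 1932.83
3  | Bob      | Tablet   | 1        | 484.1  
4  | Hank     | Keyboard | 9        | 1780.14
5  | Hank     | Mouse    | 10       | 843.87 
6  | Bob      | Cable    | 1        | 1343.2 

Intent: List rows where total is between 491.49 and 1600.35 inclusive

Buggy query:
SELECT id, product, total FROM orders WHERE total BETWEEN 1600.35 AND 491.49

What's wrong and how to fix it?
Bug: BETWEEN expects the lower bound first; with 1600.35 AND 491.49 the range is empty

Fix: Write BETWEEN 491.49 AND 1600.35

Corrected query:
SELECT id, product, total FROM orders WHERE total BETWEEN 491.49 AND 1600.35

Result:
id | product | total 
---+---------+-------
1  | Cable   | 1550.8
5  | Mouse   | 843.87
6  | Cable   | 1343.2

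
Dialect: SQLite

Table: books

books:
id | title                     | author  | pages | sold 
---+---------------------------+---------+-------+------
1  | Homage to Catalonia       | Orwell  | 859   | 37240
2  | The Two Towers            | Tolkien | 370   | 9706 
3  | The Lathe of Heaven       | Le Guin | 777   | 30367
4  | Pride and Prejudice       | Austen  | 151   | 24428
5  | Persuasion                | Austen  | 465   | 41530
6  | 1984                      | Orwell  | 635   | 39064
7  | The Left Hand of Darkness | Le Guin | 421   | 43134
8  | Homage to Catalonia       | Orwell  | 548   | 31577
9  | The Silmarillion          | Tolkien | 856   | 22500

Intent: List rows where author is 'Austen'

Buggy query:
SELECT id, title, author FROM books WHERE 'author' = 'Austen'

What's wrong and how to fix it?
Bug: Single quotes denote string literals in SQL; the column name is being compared as a constant string

Fix: Reference the column as author without single quotes

Corrected query:
SELECT id, title, author FROM books WHERE author = 'Austen'

Result:
id | title               | author
---+---------------------+-------
4  | Pride and Prejudice | Austen
5  | Persuasion          | Austen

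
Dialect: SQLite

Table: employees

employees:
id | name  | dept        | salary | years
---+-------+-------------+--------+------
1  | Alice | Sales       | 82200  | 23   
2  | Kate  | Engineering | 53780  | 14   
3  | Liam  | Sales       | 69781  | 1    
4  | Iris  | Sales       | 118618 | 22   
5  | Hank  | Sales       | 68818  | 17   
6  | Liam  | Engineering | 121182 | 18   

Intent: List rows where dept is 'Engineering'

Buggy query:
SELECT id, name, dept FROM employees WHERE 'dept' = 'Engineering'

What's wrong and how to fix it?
Bug: Single quotes denote string literals in SQL; the column name is being compared as a constant string

Fix: Remove the quotes around the column name (or use double quotes for an identifier)

Corrected query:
SELECT id, name, dept FROM employees WHERE dept = 'Engineering'

Result:
id | name | dept       
---+------+------------
2  | Kate | Engineering
6  | Liam | Engineering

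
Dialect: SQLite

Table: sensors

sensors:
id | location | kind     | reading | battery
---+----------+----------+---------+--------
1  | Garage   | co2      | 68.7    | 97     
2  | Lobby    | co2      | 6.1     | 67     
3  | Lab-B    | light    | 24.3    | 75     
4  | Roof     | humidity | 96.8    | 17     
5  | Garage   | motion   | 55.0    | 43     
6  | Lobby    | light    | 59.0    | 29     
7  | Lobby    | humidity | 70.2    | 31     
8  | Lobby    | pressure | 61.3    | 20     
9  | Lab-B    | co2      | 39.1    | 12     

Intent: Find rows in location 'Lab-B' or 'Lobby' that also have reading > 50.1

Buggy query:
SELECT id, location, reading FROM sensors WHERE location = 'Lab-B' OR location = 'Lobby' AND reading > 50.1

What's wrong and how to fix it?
Bug: AND binds tighter than OR, so this parses as location = 'Lab-B' OR (location = 'Lobby' AND reading > 50.1)

Fix: Add parentheses around the OR so the AND applies to both alternatives

Corrected query:
SELECT id, location, reading FROM sensors WHERE (location = 'Lab-B' OR location = 'Lobby') AND reading > 50.1

Result:
id | location | reading
---+----------+--------
6  | Lobby    | 59     
7  | Lobby    | 70.2   
8  | Lobby    | 61.3   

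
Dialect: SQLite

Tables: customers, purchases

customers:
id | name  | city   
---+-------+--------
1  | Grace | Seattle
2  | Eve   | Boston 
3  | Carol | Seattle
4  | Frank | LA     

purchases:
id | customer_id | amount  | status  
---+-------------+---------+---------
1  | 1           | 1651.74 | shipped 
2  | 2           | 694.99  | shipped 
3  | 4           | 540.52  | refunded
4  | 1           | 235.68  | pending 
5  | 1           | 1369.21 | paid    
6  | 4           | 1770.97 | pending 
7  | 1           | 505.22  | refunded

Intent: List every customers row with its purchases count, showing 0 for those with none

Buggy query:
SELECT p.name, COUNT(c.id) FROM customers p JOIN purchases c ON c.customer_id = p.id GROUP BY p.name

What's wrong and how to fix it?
Bug: INNER JOIN drops customers rows that have no matching purchases rows

Fix: Use LEFT JOIN so parents without children still appear (COUNT(c.id) gives 0)

Corrected query:
SELECT p.name, COUNT(c.id) FROM customers p LEFT JOIN purchases c ON c.customer_id = p.id GROUP BY p.name

Result:
name  | COUNT(c.id)
------+------------
Carol | 0          
Eve   | 1          
Frank | 2          
Grace | 4          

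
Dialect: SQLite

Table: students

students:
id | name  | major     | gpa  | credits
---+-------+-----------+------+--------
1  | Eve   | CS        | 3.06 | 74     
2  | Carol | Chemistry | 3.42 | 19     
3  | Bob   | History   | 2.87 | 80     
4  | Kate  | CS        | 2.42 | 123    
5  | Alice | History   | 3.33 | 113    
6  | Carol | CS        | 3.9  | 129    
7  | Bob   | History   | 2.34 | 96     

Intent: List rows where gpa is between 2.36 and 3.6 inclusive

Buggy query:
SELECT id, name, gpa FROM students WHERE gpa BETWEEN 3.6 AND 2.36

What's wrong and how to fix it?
Bug: BETWEEN expects the lower bound first; with 3.6 AND 2.36 the range is empty

Fix: Write BETWEEN 2.36 AND 3.6

Corrected query:
SELECT id, name, gpa FROM students WHERE gpa BETWEEN 2.36 AND 3.6

Result:
id | name  | gpa 
---+-------+-----
1  | Eve   | 3.06
2  | Carol | 3.42
3  | Bob   | 2.87
4  | Kate  | 2.42
5  | Alice | 3.33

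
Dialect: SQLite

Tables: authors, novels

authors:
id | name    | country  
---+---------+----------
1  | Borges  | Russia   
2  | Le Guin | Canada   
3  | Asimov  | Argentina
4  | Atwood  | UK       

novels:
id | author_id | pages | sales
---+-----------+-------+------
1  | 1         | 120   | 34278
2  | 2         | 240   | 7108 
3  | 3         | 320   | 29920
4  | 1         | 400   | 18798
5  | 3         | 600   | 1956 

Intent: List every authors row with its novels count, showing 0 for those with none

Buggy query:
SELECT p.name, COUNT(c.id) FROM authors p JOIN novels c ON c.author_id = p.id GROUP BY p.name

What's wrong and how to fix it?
Bug: An inner join excludes parents with zero children

Fix: Use LEFT JOIN so parents without children still appear (COUNT(c.id) gives 0)

Corrected query:
SELECT p.name, COUNT(c.id) FROM authors p LEFT JOIN novels c ON c.author_id = p.id GROUP BY p.name

Result:
name    | COUNT(c.id)
--------+------------
Asimov  | 2          
Atwood  | 0          
Borges  | 2          
Le Guin | 1          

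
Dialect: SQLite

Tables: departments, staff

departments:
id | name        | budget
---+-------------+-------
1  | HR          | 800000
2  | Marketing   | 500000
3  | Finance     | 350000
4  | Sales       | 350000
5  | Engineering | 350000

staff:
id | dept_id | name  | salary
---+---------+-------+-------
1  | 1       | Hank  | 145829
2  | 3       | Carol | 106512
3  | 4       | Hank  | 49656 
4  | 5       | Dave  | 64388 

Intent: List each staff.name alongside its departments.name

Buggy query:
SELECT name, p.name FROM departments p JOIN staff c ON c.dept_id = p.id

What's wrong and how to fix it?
Bug: Both tables have a 'name' column; the unqualified reference is ambiguous

Fix: Qualify the column with its table alias (c.name)

Corrected query:
SELECT c.name, p.name FROM departments p JOIN staff c ON c.dept_id = p.id

Result:
name  | name       
------+------------
Hank  | HR         
Carol | Finance    
Hank  | Sales      
Dave  | Engineering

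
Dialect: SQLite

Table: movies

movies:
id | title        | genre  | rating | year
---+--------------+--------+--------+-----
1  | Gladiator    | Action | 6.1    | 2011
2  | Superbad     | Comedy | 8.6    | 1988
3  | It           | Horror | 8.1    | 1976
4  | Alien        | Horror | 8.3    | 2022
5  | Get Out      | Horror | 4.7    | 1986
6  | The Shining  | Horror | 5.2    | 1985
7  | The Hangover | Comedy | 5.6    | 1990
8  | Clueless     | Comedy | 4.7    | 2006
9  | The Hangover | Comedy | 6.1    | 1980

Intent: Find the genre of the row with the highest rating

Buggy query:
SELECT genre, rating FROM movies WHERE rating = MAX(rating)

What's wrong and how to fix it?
Bug: WHERE is evaluated per row; an aggregate over the whole table isn't defined there

Fix: Wrap MAX in a scalar subquery so WHERE compares against a single value

Corrected query:
SELECT genre, rating FROM movies WHERE rating = (SELECT MAX(rating) FROM movies)

Result:
genre  | rating
-------+-------
Comedy | 8.6   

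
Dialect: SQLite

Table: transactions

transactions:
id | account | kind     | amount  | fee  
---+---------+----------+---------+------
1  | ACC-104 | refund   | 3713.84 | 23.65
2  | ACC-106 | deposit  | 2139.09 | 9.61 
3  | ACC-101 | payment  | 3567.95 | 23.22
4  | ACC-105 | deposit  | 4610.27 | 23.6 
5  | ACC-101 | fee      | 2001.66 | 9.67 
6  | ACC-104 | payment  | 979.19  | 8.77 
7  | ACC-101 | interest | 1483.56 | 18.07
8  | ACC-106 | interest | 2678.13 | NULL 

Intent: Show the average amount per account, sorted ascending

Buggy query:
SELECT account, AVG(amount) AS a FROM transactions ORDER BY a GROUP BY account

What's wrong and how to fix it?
Bug: GROUP BY must precede ORDER BY

Fix: Move ORDER BY to the end, after GROUP BY

Corrected query:
SELECT account, AVG(amount) AS a FROM transactions GROUP BY account ORDER BY a

Result:
account | a          
--------+------------
ACC-104 | 2346.515   
ACC-101 | 2351.056667
ACC-106 | 2408.61    
ACC-105 | 4610.27    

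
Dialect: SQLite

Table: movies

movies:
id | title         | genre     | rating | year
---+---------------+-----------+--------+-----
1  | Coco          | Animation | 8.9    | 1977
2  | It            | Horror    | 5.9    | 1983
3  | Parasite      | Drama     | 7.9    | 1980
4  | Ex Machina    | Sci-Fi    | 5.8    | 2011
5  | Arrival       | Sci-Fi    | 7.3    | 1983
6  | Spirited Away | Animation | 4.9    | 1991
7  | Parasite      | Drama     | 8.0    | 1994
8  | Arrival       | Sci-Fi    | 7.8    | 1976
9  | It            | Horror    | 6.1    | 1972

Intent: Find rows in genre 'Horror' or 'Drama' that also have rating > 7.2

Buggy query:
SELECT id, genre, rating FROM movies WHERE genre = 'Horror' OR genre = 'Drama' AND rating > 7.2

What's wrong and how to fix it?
Bug: AND binds tighter than OR, so this parses as genre = 'Horror' OR (genre = 'Drama' AND rating > 7.2)

Fix: Add parentheses around the OR so the AND applies to both alternatives

Corrected query:
SELECT id, genre, rating FROM movies WHERE (genre = 'Horror' OR genre = 'Drama') AND rating > 7.2

Result:
id | genre | rating
---+-------+-------
3  | Drama | 7.9   
7  | Drama | 8     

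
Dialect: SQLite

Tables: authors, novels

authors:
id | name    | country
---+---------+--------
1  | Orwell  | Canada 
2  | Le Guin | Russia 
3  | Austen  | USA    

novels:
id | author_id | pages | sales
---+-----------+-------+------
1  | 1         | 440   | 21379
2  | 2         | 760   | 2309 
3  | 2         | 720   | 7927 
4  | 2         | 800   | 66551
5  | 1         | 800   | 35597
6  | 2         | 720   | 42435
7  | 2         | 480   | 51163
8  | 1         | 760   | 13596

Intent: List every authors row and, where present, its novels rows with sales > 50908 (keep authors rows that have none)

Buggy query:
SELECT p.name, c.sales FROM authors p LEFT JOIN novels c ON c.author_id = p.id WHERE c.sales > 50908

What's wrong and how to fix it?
Bug: A WHERE condition on the right-hand table after LEFT JOIN drops unmatched parents

Fix: Move the right-table condition into the ON clause so unmatched parents are kept

Corrected query:
SELECT p.name, c.sales FROM authors p LEFT JOIN novels c ON c.author_id = p.id AND c.sales > 50908

Result:
name    | sales
--------+------
Orwell  | NULL 
Le Guin | 51163
Le Guin | 66551
Austen  | NULL 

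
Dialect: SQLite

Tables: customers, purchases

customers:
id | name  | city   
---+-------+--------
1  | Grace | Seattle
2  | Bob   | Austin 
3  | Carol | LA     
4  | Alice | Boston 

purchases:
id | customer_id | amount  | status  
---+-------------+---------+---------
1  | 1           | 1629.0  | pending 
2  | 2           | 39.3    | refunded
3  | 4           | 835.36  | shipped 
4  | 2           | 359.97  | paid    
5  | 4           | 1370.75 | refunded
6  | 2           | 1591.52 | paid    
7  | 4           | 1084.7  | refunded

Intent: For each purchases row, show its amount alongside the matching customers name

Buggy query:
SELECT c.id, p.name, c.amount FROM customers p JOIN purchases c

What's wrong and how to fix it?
Bug: JOIN with no ON clause produces a cartesian product; every purchases row pairs with every customers row

Fix: Specify the join condition linking the foreign key to the parent id

Corrected query:
SELECT c.id, p.name, c.amount FROM customers p JOIN purchases c ON c.customer_id = p.id

Result:
id | name  | amount 
---+-------+--------
1  | Grace | 1629   
2  | Bob   | 39.3   
3  | Alice | 835.36 
4  | Bob   | 359.97 
5  | Alice | 1370.75
6  | Bob   | 1591.52
7  | Alice | 1084.7 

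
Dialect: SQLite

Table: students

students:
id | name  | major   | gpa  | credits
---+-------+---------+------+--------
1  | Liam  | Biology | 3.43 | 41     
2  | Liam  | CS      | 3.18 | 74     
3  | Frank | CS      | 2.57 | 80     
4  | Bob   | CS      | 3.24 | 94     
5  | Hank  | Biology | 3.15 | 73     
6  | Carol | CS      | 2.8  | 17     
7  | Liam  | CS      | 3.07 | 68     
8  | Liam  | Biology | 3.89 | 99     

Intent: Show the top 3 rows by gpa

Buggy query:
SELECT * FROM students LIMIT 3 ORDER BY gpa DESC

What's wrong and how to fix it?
Bug: ORDER BY cannot follow LIMIT; LIMIT is the final clause

Fix: Swap the clauses: ORDER BY first, then LIMIT

Corrected query:
SELECT * FROM students ORDER BY gpa DESC LIMIT 3

Result:
id | name | major   | gpa  | credits
---+------+---------+------+--------
8  | Liam | Biology | 3.89 | 99     
1  | Liam | Biology | 3.43 | 41     
4  | Bob  | CS      | 3.24 | 94     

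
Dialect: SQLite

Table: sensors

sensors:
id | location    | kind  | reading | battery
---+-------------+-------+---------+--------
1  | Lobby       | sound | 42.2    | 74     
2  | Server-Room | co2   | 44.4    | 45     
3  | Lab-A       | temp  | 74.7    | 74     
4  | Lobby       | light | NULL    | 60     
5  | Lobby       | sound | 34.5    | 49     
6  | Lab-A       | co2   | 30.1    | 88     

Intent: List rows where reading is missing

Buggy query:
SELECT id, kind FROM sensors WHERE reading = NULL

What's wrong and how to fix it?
Bug: '= NULL' is always unknown in SQL three-valued logic, so no rows match

Fix: Use IS NULL to test for NULL

Corrected query:
SELECT id, kind FROM sensors WHERE reading IS NULL

Result:
id | kind 
---+------
4  | light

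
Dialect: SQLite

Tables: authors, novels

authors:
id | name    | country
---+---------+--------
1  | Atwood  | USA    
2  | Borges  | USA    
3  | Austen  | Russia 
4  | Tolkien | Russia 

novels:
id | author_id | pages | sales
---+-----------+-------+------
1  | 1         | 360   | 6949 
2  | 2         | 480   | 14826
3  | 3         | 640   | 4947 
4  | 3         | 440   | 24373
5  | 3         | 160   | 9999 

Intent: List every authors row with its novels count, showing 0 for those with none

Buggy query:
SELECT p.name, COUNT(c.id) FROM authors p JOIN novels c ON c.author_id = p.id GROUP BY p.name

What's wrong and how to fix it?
Bug: An inner join excludes parents with zero children

Fix: Use LEFT JOIN so parents without children still appear (COUNT(c.id) gives 0)

Corrected query:
SELECT p.name, COUNT(c.id) FROM authors p LEFT JOIN novels c ON c.author_id = p.id GROUP BY p.name

Result:
name    | COUNT(c.id)
--------+------------
Atwood  | 1          
Austen  | 3          
Borges  | 1          
Tolkien | 0          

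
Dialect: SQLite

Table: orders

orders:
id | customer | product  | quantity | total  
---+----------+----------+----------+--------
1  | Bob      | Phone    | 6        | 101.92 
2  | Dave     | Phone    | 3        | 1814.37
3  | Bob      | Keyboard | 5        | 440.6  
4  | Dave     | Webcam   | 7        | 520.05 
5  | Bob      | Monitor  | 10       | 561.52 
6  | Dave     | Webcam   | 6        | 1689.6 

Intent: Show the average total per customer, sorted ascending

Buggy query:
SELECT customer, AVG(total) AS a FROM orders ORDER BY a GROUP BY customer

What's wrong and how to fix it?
Bug: GROUP BY must precede ORDER BY

Fix: Reorder: SELECT … FROM … GROUP BY … ORDER BY …

Corrected query:
SELECT customer, AVG(total) AS a FROM orders GROUP BY customer ORDER BY a

Result:
customer | a         
---------+-----------
Bob      | 368.013333
Dave     | 1341.34   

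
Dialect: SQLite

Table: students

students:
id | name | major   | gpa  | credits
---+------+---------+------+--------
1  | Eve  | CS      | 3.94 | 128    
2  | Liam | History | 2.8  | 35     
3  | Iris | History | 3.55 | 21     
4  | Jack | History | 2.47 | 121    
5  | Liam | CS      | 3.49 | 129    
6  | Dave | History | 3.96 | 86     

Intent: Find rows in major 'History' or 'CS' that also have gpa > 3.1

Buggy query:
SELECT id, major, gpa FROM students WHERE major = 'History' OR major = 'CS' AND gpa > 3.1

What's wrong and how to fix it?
Bug: Without parentheses, AND is evaluated before OR, so the gpa filter only applies to the 'CS' branch

Fix: Add parentheses around the OR so the AND applies to both alternatives

Corrected query:
SELECT id, major, gpa FROM students WHERE (major = 'History' OR major = 'CS') AND gpa > 3.1

Result:
id | major   | gpa 
---+---------+-----
1  | CS      | 3.94
3  | History | 3.55
5  | CS      | 3.49
6  | History | 3.96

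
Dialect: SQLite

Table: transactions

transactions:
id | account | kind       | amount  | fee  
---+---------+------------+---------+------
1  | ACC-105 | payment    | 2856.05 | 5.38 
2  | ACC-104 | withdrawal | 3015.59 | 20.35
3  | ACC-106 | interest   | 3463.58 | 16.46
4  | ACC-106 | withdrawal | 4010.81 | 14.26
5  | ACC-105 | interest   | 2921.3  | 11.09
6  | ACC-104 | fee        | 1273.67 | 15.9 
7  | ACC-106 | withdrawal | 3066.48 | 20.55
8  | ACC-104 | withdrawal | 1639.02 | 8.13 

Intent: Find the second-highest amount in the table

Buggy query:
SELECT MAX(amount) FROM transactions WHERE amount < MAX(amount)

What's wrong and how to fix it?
Bug: MAX(amount) on the right of the comparison is an aggregate-in-WHERE error

Fix: Compute the overall MAX in a subquery, then take MAX of rows below it

Corrected query:
SELECT MAX(amount) FROM transactions WHERE amount < (SELECT MAX(amount) FROM transactions)

Result:
MAX(amount)
-----------
3463.58    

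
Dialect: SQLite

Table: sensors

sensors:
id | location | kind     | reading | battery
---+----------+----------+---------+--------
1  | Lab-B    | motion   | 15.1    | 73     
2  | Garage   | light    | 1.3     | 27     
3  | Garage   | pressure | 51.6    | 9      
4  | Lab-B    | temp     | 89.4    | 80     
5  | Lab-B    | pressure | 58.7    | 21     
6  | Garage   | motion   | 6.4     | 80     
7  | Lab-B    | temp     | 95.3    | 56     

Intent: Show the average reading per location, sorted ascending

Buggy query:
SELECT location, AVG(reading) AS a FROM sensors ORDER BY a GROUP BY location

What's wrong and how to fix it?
Bug: GROUP BY must precede ORDER BY

Fix: Move ORDER BY to the end, after GROUP BY

Corrected query:
SELECT location, AVG(reading) AS a FROM sensors GROUP BY location ORDER BY a

Result:
location | a        
---------+----------
Garage   | 19.766667
Lab-B    | 64.625   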